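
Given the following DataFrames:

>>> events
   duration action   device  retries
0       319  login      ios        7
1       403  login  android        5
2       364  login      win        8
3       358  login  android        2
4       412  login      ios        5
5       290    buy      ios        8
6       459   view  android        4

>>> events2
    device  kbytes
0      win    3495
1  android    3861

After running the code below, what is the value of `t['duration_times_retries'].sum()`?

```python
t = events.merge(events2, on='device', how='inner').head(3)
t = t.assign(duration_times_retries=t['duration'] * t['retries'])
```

merge on 'device' (how='inner') → 4 rows:
   duration action   device  retries  kbytes
0       403  login  android        5    3861
1       364  login      win        8    3495
2       358  login  android        2    3861
3       459   view  android        4    3861
take first 3 rows:
   duration action   device  retries  kbytes
0       403  login  android        5    3861
1       364  login      win        8    3495
2       358  login  android        2    3861
add column duration_times_retries = t['duration'] * t['retries']:
   duration action   device  retries  kbytes  duration_times_retries
0       403  login  android        5    3861                    2015
1       364  login      win        8    3495                    2912
2       358  login  android        2    3861                     716
Hence 5643.

5643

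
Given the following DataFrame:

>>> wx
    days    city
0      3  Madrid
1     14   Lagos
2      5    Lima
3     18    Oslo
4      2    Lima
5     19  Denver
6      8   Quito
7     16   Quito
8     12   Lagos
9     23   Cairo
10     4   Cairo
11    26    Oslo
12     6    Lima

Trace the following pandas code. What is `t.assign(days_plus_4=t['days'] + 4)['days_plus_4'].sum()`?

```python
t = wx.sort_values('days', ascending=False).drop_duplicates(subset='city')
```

sort by days descending:
    days    city
11    26    Oslo
9     23   Cairo
5     19  Denver
3     18    Oslo
7     16   Quito
1     14   Lagos
8     12   Lagos
6      8   Quito
12     6    Lima
2      5    Lima
10     4   Cairo
0      3  Madrid
4      2    Lima
drop duplicate city (keep=first):
    days    city
11    26    Oslo
9     23   Cairo
5     19  Denver
7     16   Quito
1     14   Lagos
12     6    Lima
0      3  Madrid
add column days_plus_4 = t['days'] + 4:
    days    city  days_plus_4
11    26    Oslo           30
9     23   Cairo           27
5     19  Denver           23
7     16   Quito           20
1     14   Lagos           18
12     6    Lima           10
0      3  Madrid            7

135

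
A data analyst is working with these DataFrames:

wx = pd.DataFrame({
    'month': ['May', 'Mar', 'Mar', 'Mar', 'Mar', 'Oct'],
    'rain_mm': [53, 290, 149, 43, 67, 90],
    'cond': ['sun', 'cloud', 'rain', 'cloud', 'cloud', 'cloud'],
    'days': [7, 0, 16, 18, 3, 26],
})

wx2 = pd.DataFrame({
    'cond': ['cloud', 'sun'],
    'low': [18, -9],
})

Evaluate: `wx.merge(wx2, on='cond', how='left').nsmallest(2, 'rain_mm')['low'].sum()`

merge on 'cond' (how='left') → 6 rows:
  month  rain_mm   cond  days   low
0   May       53    sun     7  -9.0
1   Mar      290  cloud     0  18.0
2   Mar      149   rain    16   NaN
3   Mar       43  cloud    18  18.0
4   Mar       67  cloud     3  18.0
5   Oct       90  cloud    26  18.0
take 2 rows with smallest rain_mm:
  month  rain_mm   cond  days   low
3   Mar       43  cloud    18  18.0
0   May       53    sun     7  -9.0

9.0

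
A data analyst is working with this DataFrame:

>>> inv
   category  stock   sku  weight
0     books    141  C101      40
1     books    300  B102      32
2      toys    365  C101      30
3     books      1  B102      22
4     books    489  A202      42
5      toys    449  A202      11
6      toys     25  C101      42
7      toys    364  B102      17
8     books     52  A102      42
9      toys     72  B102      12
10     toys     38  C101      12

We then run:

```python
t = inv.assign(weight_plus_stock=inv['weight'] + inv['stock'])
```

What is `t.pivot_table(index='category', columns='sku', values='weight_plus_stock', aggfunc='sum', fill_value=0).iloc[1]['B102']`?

465

add column weight_plus_stock = inv['weight'] + inv['stock']:
   category  stock   sku  weight  weight_plus_stock
0     books    141  C101      40                181
1     books    300  B102      32                332
2      toys    365  C101      30                395
3     books      1  B102      22                 23
4     books    489  A202      42                531
5      toys    449  A202      11                460
6      toys     25  C101      42                 67
7      toys    364  B102      17                381
8     books     52  A102      42                 94
9      toys     72  B102      12                 84
10     toys     38  C101      12                 50
pivot: rows=category, cols=sku, sum(weight_plus_stock):
sku       A102  A202  B102  C101
category                        
books       94   531   355   181
toys         0   460   465   512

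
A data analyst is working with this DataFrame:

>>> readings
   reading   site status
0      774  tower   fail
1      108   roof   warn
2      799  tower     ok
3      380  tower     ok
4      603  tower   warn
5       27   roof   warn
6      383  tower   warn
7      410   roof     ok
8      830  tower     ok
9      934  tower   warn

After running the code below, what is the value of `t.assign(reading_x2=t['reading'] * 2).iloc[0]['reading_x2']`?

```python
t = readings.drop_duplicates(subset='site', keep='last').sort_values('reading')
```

820

drop duplicate site (keep=last):
   reading   site status
7      410   roof     ok
9      934  tower   warn
sort by reading:
   reading   site status
7      410   roof     ok
9      934  tower   warn
add column reading_x2 = t['reading'] * 2:
   reading   site status  reading_x2
7      410   roof     ok         820
9      934  tower   warn        1868
Hence 820.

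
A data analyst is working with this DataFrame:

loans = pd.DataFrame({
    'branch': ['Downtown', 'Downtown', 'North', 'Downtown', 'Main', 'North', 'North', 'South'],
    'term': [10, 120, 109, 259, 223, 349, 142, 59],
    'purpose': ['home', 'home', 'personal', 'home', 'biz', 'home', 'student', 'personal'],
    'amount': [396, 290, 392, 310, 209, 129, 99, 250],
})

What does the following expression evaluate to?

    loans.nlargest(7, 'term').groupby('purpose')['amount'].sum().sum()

1679

take 7 rows with largest term:
     branch  term   purpose  amount
5     North   349      home     129
3  Downtown   259      home     310
4      Main   223       biz     209
6     North   142   student      99
1  Downtown   120      home     290
2     North   109  personal     392
7     South    59  personal     250
group by purpose, sum of amount:
purpose
biz         209
home        729
personal    642
student      99
Name: amount, dtype: int64
Taking the sum of the resulting series gives 1679.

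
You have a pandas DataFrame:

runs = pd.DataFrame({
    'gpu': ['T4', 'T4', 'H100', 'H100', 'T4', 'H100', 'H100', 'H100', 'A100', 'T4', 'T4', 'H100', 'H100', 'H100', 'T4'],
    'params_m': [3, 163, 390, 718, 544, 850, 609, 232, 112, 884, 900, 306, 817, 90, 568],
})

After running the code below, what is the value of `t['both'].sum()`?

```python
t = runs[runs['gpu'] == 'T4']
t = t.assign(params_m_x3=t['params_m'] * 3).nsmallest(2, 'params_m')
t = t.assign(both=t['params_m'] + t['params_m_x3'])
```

filter rows where gpu == 'T4':
   gpu  params_m
0   T4         3
1   T4       163
4   T4       544
9   T4       884
10  T4       900
14  T4       568
add column params_m_x3 = t['params_m'] * 3:
   gpu  params_m  params_m_x3
0   T4         3            9
1   T4       163          489
4   T4       544         1632
9   T4       884         2652
10  T4       900         2700
14  T4       568         1704
take 2 rows with smallest params_m:
  gpu  params_m  params_m_x3
0  T4         3            9
1  T4       163          489
add column both = t['params_m'] + t['params_m_x3']:
  gpu  params_m  params_m_x3  both
0  T4         3            9    12
1  T4       163          489   652
Taking the sum of column 'both' gives 664.

664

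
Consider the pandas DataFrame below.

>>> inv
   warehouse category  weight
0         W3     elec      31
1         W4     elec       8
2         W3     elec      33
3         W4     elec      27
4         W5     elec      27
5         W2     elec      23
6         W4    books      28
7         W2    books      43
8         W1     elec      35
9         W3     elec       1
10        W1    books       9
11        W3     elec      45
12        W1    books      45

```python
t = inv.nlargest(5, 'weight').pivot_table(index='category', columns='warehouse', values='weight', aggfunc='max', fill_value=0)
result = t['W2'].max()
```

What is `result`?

43

take 5 rows with largest weight:
   warehouse category  weight
11        W3     elec      45
12        W1    books      45
7         W2    books      43
8         W1     elec      35
2         W3     elec      33
pivot: rows=category, cols=warehouse, max(weight):
warehouse  W1  W2  W3
category             
books      45  43   0
elec       35   0  45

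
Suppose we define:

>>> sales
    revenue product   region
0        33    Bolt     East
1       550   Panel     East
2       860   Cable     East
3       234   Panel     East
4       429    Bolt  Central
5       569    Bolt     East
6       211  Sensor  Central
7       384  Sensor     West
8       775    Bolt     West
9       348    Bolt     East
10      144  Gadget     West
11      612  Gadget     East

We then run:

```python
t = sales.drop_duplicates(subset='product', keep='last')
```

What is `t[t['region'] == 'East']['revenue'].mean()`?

drop duplicate product (keep=last):
    revenue product region
2       860   Cable   East
3       234   Panel   East
7       384  Sensor   West
9       348    Bolt   East
11      612  Gadget   East
filter rows where region == 'East':
    revenue product region
2       860   Cable   East
3       234   Panel   East
9       348    Bolt   East
11      612  Gadget   East
Reading off the mean of column 'revenue', we get 513.5.

513.5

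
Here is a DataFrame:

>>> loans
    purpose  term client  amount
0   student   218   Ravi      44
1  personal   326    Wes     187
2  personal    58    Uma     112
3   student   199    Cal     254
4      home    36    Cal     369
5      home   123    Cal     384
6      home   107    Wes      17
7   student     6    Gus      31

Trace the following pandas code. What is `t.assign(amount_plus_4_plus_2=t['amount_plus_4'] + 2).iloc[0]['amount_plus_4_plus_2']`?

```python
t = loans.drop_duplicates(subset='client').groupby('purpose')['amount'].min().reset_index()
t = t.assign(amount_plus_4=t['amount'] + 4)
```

118

drop duplicate client (keep=first):
    purpose  term client  amount
0   student   218   Ravi      44
1  personal   326    Wes     187
2  personal    58    Uma     112
3   student   199    Cal     254
7   student     6    Gus      31
group by purpose, min of amount:
purpose
personal    112
student      31
Name: amount, dtype: int64
reset_index():
    purpose  amount
0  personal     112
1   student      31
add column amount_plus_4 = t['amount'] + 4:
    purpose  amount  amount_plus_4
0  personal     112            116
1   student      31             35
add column amount_plus_4_plus_2 = t['amount_plus_4'] + 2:
    purpose  amount  amount_plus_4  amount_plus_4_plus_2
0  personal     112            116                   118
1   student      31             35                    37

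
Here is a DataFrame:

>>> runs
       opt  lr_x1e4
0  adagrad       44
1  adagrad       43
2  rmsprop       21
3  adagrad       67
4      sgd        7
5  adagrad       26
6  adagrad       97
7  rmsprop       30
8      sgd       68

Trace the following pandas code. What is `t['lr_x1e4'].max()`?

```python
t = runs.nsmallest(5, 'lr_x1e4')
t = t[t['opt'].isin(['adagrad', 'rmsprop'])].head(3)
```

take 5 rows with smallest lr_x1e4:
       opt  lr_x1e4
4      sgd        7
2  rmsprop       21
5  adagrad       26
7  rmsprop       30
1  adagrad       43
filter rows where opt in ['adagrad', 'rmsprop']:
       opt  lr_x1e4
2  rmsprop       21
5  adagrad       26
7  rmsprop       30
1  adagrad       43
take first 3 rows:
       opt  lr_x1e4
2  rmsprop       21
5  adagrad       26
7  rmsprop       30
Finally, max of column 'lr_x1e4' = 30.

30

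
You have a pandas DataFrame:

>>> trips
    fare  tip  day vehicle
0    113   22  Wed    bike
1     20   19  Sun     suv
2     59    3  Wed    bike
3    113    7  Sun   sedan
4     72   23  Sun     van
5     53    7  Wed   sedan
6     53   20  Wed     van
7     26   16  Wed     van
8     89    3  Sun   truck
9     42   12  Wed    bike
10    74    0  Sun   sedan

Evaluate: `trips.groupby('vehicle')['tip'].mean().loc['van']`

group by vehicle, mean of tip:
vehicle
bike     12.333333
sedan     4.666667
suv      19.000000
truck     3.000000
van      19.666667
Name: tip, dtype: float64

19.6666666667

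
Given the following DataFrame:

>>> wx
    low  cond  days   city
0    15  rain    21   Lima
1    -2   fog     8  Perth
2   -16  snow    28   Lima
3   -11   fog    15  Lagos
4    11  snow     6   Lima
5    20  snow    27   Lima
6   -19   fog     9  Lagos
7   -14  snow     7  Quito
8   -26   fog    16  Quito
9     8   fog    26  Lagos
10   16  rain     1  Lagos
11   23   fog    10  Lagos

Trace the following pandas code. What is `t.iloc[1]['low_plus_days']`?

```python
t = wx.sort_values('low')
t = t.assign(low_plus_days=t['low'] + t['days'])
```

-10

sort by low:
    low  cond  days   city
8   -26   fog    16  Quito
6   -19   fog     9  Lagos
2   -16  snow    28   Lima
7   -14  snow     7  Quito
3   -11   fog    15  Lagos
1    -2   fog     8  Perth
9     8   fog    26  Lagos
4    11  snow     6   Lima
0    15  rain    21   Lima
10   16  rain     1  Lagos
5    20  snow    27   Lima
11   23   fog    10  Lagos
add column low_plus_days = t['low'] + t['days']:
    low  cond  days   city  low_plus_days
8   -26   fog    16  Quito            -10
6   -19   fog     9  Lagos            -10
2   -16  snow    28   Lima             12
7   -14  snow     7  Quito             -7
3   -11   fog    15  Lagos              4
1    -2   fog     8  Perth              6
9     8   fog    26  Lagos             34
4    11  snow     6   Lima             17
0    15  rain    21   Lima             36
10   16  rain     1  Lagos             17
5    20  snow    27   Lima             47
11   23   fog    10  Lagos             33
value at position 1, column 'low_plus_days' → -10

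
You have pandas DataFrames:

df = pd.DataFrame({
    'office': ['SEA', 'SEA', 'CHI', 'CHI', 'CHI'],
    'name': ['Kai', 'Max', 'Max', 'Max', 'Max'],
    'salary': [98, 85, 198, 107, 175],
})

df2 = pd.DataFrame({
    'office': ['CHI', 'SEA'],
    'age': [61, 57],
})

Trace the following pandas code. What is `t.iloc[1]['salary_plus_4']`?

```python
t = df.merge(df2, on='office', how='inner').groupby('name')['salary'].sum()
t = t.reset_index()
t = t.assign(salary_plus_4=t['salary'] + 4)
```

merge on 'office' (how='inner') → 5 rows:
  office name  salary  age
0    SEA  Kai      98   57
1    SEA  Max      85   57
2    CHI  Max     198   61
3    CHI  Max     107   61
4    CHI  Max     175   61
group by name, sum of salary:
name
Kai     98
Max    565
Name: salary, dtype: int64
reset_index():
  name  salary
0  Kai      98
1  Max     565
add column salary_plus_4 = t['salary'] + 4:
  name  salary  salary_plus_4
0  Kai      98            102
1  Max     565            569
So iloc[1]['salary_plus_4'] = 569.

569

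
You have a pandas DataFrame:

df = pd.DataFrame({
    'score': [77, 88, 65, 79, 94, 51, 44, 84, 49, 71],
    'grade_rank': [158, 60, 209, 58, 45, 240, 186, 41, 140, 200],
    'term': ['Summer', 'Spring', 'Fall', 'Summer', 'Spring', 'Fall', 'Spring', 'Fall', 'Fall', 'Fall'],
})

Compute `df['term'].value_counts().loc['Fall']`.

value_counts of term:
term
Fall      5
Spring    3
Summer    2
Name: count, dtype: int64
Finally, value at index 'Fall' = 5.

5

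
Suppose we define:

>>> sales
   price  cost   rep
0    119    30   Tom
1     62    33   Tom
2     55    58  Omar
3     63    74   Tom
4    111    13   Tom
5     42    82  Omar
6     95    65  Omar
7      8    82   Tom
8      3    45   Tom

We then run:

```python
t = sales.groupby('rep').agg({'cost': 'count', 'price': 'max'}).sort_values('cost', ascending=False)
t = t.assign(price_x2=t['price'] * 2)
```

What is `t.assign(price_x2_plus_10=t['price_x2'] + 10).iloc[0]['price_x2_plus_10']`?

group by rep: count(cost), max(price):
      cost  price
rep              
Omar     3     95
Tom      6    119
sort by cost descending:
      cost  price
rep              
Tom      6    119
Omar     3     95
add column price_x2 = t['price'] * 2:
      cost  price  price_x2
rep                        
Tom      6    119       238
Omar     3     95       190
add column price_x2_plus_10 = t['price_x2'] + 10:
      cost  price  price_x2  price_x2_plus_10
rep                                          
Tom      6    119       238               248
Omar     3     95       190               200

248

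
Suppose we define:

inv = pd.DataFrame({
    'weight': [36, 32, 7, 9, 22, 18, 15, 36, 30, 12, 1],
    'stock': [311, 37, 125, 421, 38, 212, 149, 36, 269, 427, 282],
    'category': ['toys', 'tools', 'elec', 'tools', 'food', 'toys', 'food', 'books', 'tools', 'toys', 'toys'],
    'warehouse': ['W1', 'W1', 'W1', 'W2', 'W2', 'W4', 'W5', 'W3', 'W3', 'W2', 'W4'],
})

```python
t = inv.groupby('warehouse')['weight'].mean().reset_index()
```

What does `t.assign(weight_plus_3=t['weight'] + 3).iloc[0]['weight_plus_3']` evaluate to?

group by warehouse, mean of weight:
warehouse
W1    25.000000
W2    14.333333
W3    33.000000
W4     9.500000
W5    15.000000
Name: weight, dtype: float64
reset_index():
  warehouse     weight
0        W1  25.000000
1        W2  14.333333
2        W3  33.000000
3        W4   9.500000
4        W5  15.000000
add column weight_plus_3 = t['weight'] + 3:
  warehouse     weight  weight_plus_3
0        W1  25.000000      28.000000
1        W2  14.333333      17.333333
2        W3  33.000000      36.000000
3        W4   9.500000      12.500000
4        W5  15.000000      18.000000

28.0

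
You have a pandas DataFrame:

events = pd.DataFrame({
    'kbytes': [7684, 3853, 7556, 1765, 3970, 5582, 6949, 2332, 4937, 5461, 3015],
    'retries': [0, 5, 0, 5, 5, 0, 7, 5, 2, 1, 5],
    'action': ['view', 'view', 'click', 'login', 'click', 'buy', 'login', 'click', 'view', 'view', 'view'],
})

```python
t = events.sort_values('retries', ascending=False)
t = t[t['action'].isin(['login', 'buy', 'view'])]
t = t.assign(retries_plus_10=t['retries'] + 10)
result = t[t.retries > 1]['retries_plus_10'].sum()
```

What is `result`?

74

sort by retries descending:
    kbytes  retries action
6     6949        7  login
1     3853        5   view
3     1765        5  login
4     3970        5  click
7     2332        5  click
10    3015        5   view
8     4937        2   view
9     5461        1   view
0     7684        0   view
2     7556        0  click
5     5582        0    buy
filter rows where action in ['login', 'buy', 'view']:
    kbytes  retries action
6     6949        7  login
1     3853        5   view
3     1765        5  login
10    3015        5   view
8     4937        2   view
9     5461        1   view
0     7684        0   view
5     5582        0    buy
add column retries_plus_10 = t['retries'] + 10:
    kbytes  retries action  retries_plus_10
6     6949        7  login               17
1     3853        5   view               15
3     1765        5  login               15
10    3015        5   view               15
8     4937        2   view               12
9     5461        1   view               11
0     7684        0   view               10
5     5582        0    buy               10
filter rows where retries > 1:
    kbytes  retries action  retries_plus_10
6     6949        7  login               17
1     3853        5   view               15
3     1765        5  login               15
10    3015        5   view               15
8     4937        2   view               12
So sum() = 74.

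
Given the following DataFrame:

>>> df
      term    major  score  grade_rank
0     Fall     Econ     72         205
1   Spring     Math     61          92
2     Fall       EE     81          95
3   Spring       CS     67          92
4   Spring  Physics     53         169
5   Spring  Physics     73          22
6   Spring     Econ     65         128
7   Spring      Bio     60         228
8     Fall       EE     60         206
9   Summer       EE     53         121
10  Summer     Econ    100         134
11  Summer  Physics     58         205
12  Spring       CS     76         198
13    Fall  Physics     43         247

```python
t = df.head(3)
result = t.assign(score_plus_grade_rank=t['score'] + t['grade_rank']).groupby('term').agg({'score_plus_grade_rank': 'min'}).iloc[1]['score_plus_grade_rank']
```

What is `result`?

take first 3 rows:
     term major  score  grade_rank
0    Fall  Econ     72         205
1  Spring  Math     61          92
2    Fall    EE     81          95
add column score_plus_grade_rank = t['score'] + t['grade_rank']:
     term major  score  grade_rank  score_plus_grade_rank
0    Fall  Econ     72         205                    277
1  Spring  Math     61          92                    153
2    Fall    EE     81          95                    176
group by term, min of score_plus_grade_rank:
        score_plus_grade_rank
term                         
Fall                      176
Spring                    153
Finally, value at position 1, column 'score_plus_grade_rank' = 153.

153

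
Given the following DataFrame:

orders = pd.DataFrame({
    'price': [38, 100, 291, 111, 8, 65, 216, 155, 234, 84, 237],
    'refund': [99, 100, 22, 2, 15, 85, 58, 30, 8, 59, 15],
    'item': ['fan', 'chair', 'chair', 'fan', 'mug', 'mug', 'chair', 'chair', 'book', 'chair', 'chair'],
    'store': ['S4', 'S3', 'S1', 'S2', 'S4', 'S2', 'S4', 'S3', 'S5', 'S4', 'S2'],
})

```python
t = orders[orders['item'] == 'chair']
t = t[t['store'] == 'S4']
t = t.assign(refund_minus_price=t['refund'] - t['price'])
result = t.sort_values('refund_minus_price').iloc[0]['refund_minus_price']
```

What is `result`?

filter rows where item == 'chair':
    price  refund   item store
1     100     100  chair    S3
2     291      22  chair    S1
6     216      58  chair    S4
7     155      30  chair    S3
9      84      59  chair    S4
10    237      15  chair    S2
filter rows where store == 'S4':
   price  refund   item store
6    216      58  chair    S4
9     84      59  chair    S4
add column refund_minus_price = t['refund'] - t['price']:
   price  refund   item store  refund_minus_price
6    216      58  chair    S4                -158
9     84      59  chair    S4                 -25
sort by refund_minus_price:
   price  refund   item store  refund_minus_price
6    216      58  chair    S4                -158
9     84      59  chair    S4                 -25

-158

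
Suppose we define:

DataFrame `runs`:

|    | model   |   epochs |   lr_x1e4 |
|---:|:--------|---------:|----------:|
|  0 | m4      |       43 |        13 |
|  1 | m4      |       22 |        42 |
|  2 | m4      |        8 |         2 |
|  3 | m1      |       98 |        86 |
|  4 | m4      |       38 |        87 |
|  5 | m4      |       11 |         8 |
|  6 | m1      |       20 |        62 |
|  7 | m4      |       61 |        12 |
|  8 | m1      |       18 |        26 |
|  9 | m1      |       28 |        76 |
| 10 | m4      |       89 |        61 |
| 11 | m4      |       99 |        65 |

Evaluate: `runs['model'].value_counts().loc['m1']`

value_counts of model:
model
m4    8
m1    4
Name: count, dtype: int64
So loc['m1'] = 4.

4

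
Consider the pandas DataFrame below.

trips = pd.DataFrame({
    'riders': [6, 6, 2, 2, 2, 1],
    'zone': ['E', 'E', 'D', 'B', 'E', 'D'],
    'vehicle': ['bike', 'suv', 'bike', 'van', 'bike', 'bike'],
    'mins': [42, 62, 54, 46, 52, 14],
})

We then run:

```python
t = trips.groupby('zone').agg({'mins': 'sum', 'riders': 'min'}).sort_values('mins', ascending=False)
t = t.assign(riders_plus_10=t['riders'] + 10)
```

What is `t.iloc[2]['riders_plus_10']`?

12

group by zone: sum(mins), min(riders):
      mins  riders
zone              
B       46       2
D       68       1
E      156       2
sort by mins descending:
      mins  riders
zone              
E      156       2
D       68       1
B       46       2
add column riders_plus_10 = t['riders'] + 10:
      mins  riders  riders_plus_10
zone                              
E      156       2              12
D       68       1              11
B       46       2              12
Finally, value at position 2, column 'riders_plus_10' = 12.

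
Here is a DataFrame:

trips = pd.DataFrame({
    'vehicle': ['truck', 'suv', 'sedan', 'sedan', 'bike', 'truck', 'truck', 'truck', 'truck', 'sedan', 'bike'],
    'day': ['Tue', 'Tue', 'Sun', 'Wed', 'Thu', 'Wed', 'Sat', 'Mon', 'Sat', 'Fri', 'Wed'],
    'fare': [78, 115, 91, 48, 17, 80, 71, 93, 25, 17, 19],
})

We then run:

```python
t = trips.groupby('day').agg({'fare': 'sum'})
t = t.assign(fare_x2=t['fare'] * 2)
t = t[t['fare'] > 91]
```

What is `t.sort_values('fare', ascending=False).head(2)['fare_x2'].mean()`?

group by day, sum of fare:
     fare
day      
Fri    17
Mon    93
Sat    96
Sun    91
Thu    17
Tue   193
Wed   147
add column fare_x2 = t['fare'] * 2:
     fare  fare_x2
day               
Fri    17       34
Mon    93      186
Sat    96      192
Sun    91      182
Thu    17       34
Tue   193      386
Wed   147      294
filter rows where fare > 91:
     fare  fare_x2
day               
Mon    93      186
Sat    96      192
Tue   193      386
Wed   147      294
sort by fare descending:
     fare  fare_x2
day               
Tue   193      386
Wed   147      294
Sat    96      192
Mon    93      186
take first 2 rows:
     fare  fare_x2
day               
Tue   193      386
Wed   147      294
Finally, mean of column 'fare_x2' = 340.0.

340.0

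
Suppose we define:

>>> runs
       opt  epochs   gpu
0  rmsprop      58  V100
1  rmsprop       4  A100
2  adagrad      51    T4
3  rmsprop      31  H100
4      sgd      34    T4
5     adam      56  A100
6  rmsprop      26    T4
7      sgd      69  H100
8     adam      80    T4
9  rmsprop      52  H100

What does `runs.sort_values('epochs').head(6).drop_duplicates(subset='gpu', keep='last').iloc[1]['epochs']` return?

51

sort by epochs:
       opt  epochs   gpu
1  rmsprop       4  A100
6  rmsprop      26    T4
3  rmsprop      31  H100
4      sgd      34    T4
2  adagrad      51    T4
9  rmsprop      52  H100
5     adam      56  A100
0  rmsprop      58  V100
7      sgd      69  H100
8     adam      80    T4
take first 6 rows:
       opt  epochs   gpu
1  rmsprop       4  A100
6  rmsprop      26    T4
3  rmsprop      31  H100
4      sgd      34    T4
2  adagrad      51    T4
9  rmsprop      52  H100
drop duplicate gpu (keep=last):
       opt  epochs   gpu
1  rmsprop       4  A100
2  adagrad      51    T4
9  rmsprop      52  H100
Finally, value at position 1, column 'epochs' = 51.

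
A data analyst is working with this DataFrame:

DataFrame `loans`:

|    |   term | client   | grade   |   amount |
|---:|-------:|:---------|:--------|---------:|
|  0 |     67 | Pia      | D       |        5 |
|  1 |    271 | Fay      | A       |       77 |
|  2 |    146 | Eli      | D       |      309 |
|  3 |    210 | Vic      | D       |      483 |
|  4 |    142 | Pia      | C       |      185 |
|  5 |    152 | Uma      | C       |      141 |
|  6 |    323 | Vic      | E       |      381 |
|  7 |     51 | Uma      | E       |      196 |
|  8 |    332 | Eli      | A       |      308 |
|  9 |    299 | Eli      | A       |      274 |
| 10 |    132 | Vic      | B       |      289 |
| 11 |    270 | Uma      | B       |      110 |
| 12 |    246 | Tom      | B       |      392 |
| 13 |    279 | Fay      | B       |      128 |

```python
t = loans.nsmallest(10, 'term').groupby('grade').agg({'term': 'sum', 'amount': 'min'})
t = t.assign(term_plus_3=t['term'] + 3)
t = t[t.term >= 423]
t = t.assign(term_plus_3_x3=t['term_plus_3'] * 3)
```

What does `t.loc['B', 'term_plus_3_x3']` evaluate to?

1953

take 10 rows with smallest term:
    term client grade  amount
7     51    Uma     E     196
0     67    Pia     D       5
10   132    Vic     B     289
4    142    Pia     C     185
2    146    Eli     D     309
5    152    Uma     C     141
3    210    Vic     D     483
12   246    Tom     B     392
11   270    Uma     B     110
1    271    Fay     A      77
group by grade: sum(term), min(amount):
       term  amount
grade              
A       271      77
B       648     110
C       294     141
D       423       5
E        51     196
add column term_plus_3 = t['term'] + 3:
       term  amount  term_plus_3
grade                           
A       271      77          274
B       648     110          651
C       294     141          297
D       423       5          426
E        51     196           54
filter rows where term >= 423:
       term  amount  term_plus_3
grade                           
B       648     110          651
D       423       5          426
add column term_plus_3_x3 = t['term_plus_3'] * 3:
       term  amount  term_plus_3  term_plus_3_x3
grade                                           
B       648     110          651            1953
D       423       5          426            1278
So loc['B', 'term_plus_3_x3'] = 1953.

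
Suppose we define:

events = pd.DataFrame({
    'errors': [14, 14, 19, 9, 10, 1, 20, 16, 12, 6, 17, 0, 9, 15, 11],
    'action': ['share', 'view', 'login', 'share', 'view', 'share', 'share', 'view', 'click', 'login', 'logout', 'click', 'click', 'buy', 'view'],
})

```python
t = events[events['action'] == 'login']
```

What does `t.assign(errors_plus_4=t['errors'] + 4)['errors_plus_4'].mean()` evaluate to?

16.5

filter rows where action == 'login':
   errors action
2      19  login
9       6  login
add column errors_plus_4 = t['errors'] + 4:
   errors action  errors_plus_4
2      19  login             23
9       6  login             10
Taking the mean of column 'errors_plus_4' gives 16.5.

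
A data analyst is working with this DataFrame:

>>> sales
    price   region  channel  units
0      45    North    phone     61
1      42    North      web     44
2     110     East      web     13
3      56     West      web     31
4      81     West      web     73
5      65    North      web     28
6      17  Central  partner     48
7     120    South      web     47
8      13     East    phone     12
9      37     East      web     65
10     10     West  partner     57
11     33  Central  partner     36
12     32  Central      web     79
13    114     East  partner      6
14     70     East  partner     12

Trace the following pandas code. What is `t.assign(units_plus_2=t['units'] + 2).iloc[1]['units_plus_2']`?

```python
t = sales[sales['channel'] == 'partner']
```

59

filter rows where channel == 'partner':
    price   region  channel  units
6      17  Central  partner     48
10     10     West  partner     57
11     33  Central  partner     36
13    114     East  partner      6
14     70     East  partner     12
add column units_plus_2 = t['units'] + 2:
    price   region  channel  units  units_plus_2
6      17  Central  partner     48            50
10     10     West  partner     57            59
11     33  Central  partner     36            38
13    114     East  partner      6             8
14     70     East  partner     12            14
Hence 59.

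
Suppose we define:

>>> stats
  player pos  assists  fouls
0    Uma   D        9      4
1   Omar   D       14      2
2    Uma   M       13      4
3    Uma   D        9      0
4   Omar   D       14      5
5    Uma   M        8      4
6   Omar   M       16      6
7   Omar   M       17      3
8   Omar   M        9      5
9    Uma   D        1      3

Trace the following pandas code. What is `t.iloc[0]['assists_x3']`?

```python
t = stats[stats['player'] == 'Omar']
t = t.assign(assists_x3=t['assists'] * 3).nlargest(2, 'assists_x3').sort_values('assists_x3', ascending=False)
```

filter rows where player == 'Omar':
  player pos  assists  fouls
1   Omar   D       14      2
4   Omar   D       14      5
6   Omar   M       16      6
7   Omar   M       17      3
8   Omar   M        9      5
add column assists_x3 = t['assists'] * 3:
  player pos  assists  fouls  assists_x3
1   Omar   D       14      2          42
4   Omar   D       14      5          42
6   Omar   M       16      6          48
7   Omar   M       17      3          51
8   Omar   M        9      5          27
take 2 rows with largest assists_x3:
  player pos  assists  fouls  assists_x3
7   Omar   M       17      3          51
6   Omar   M       16      6          48
sort by assists_x3 descending:
  player pos  assists  fouls  assists_x3
7   Omar   M       17      3          51
6   Omar   M       16      6          48

51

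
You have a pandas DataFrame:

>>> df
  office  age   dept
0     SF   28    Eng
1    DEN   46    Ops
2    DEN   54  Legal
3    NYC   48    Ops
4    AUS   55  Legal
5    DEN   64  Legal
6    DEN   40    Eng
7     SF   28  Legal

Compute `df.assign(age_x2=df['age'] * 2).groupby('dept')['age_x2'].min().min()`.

add column age_x2 = df['age'] * 2:
  office  age   dept  age_x2
0     SF   28    Eng      56
1    DEN   46    Ops      92
2    DEN   54  Legal     108
3    NYC   48    Ops      96
4    AUS   55  Legal     110
5    DEN   64  Legal     128
6    DEN   40    Eng      80
7     SF   28  Legal      56
group by dept, min of age_x2:
dept
Eng      56
Legal    56
Ops      92
Name: age_x2, dtype: int64
The min of the resulting series is 56.

56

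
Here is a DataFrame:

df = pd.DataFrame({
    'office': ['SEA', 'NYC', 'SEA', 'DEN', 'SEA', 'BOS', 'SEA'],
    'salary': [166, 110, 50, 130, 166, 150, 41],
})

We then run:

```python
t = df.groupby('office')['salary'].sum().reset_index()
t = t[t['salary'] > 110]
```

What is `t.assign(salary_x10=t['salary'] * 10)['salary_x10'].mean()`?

2343.33333333

group by office, sum of salary:
office
BOS    150
DEN    130
NYC    110
SEA    423
Name: salary, dtype: int64
reset_index():
  office  salary
0    BOS     150
1    DEN     130
2    NYC     110
3    SEA     423
filter rows where salary > 110:
  office  salary
0    BOS     150
1    DEN     130
3    SEA     423
add column salary_x10 = t['salary'] * 10:
  office  salary  salary_x10
0    BOS     150        1500
1    DEN     130        1300
3    SEA     423        4230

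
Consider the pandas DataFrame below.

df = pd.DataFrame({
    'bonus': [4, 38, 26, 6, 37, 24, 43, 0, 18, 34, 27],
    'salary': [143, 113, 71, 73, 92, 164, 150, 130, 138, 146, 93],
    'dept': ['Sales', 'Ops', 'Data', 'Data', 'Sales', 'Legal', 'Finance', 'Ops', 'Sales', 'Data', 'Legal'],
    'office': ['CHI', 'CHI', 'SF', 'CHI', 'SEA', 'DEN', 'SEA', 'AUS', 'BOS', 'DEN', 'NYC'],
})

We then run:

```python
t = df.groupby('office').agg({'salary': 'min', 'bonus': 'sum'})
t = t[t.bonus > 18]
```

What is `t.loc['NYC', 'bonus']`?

27

group by office: min(salary), sum(bonus):
        salary  bonus
office               
AUS        130      0
BOS        138     18
CHI         73     48
DEN        146     58
NYC         93     27
SEA         92     80
SF          71     26
filter rows where bonus > 18:
        salary  bonus
office               
CHI         73     48
DEN        146     58
NYC         93     27
SEA         92     80
SF          71     26
Reading off the value at row 'NYC', column 'bonus', we get 27.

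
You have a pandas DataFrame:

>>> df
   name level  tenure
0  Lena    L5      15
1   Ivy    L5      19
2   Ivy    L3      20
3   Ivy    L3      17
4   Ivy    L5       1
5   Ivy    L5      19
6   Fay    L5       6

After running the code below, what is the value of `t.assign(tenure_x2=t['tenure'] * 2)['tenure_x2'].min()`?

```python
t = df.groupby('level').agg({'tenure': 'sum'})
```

group by level, sum of tenure:
       tenure
level        
L3         37
L5         60
add column tenure_x2 = t['tenure'] * 2:
       tenure  tenure_x2
level                   
L3         37         74
L5         60        120
The min of column 'tenure_x2' is 74.

74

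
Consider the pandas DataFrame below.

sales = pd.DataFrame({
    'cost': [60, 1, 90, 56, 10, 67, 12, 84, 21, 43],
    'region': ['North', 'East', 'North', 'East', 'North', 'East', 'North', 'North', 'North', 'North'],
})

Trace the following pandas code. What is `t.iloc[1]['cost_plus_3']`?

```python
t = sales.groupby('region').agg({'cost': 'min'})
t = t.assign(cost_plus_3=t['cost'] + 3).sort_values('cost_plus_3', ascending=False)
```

group by region, min of cost:
        cost
region      
East       1
North     10
add column cost_plus_3 = t['cost'] + 3:
        cost  cost_plus_3
region                   
East       1            4
North     10           13
sort by cost_plus_3 descending:
        cost  cost_plus_3
region                   
North     10           13
East       1            4

4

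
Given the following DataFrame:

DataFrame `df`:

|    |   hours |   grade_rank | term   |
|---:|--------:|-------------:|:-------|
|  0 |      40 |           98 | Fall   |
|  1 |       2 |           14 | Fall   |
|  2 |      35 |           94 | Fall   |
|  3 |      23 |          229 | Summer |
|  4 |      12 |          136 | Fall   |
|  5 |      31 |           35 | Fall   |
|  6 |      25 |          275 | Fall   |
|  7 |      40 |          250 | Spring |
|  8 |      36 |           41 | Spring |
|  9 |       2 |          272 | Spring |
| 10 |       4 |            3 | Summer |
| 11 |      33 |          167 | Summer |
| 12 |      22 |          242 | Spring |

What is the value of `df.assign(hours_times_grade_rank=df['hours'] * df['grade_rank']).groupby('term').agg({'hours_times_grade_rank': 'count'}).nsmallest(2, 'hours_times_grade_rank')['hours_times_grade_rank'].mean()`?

add column hours_times_grade_rank = df['hours'] * df['grade_rank']:
    hours  grade_rank    term  hours_times_grade_rank
0      40          98    Fall                    3920
1       2          14    Fall                      28
2      35          94    Fall                    3290
3      23         229  Summer                    5267
4      12         136    Fall                    1632
5      31          35    Fall                    1085
6      25         275    Fall                    6875
7      40         250  Spring                   10000
8      36          41  Spring                    1476
9       2         272  Spring                     544
10      4           3  Summer                      12
11     33         167  Summer                    5511
12     22         242  Spring                    5324
group by term, count of hours_times_grade_rank:
        hours_times_grade_rank
term                          
Fall                         6
Spring                       4
Summer                       3
take 2 rows with smallest hours_times_grade_rank:
        hours_times_grade_rank
term                          
Summer                       3
Spring                       4

3.5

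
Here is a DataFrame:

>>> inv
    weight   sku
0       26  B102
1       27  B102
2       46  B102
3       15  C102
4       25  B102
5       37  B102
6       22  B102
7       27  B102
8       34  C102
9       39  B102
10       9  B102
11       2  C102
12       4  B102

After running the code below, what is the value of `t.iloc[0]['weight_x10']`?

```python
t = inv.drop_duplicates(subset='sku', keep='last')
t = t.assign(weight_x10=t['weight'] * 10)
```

20

drop duplicate sku (keep=last):
    weight   sku
11       2  C102
12       4  B102
add column weight_x10 = t['weight'] * 10:
    weight   sku  weight_x10
11       2  C102          20
12       4  B102          40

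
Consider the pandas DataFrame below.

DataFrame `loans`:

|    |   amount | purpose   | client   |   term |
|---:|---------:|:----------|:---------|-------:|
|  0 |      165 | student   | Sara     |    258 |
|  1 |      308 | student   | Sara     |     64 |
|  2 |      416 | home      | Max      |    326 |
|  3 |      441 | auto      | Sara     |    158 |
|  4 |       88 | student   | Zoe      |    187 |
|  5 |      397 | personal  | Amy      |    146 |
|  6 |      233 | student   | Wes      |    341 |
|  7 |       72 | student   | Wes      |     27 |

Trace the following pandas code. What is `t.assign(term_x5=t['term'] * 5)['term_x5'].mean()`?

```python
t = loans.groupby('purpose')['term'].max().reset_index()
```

group by purpose, max of term:
purpose
auto        158
home        326
personal    146
student     341
Name: term, dtype: int64
reset_index():
    purpose  term
0      auto   158
1      home   326
2  personal   146
3   student   341
add column term_x5 = t['term'] * 5:
    purpose  term  term_x5
0      auto   158      790
1      home   326     1630
2  personal   146      730
3   student   341     1705

1213.75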